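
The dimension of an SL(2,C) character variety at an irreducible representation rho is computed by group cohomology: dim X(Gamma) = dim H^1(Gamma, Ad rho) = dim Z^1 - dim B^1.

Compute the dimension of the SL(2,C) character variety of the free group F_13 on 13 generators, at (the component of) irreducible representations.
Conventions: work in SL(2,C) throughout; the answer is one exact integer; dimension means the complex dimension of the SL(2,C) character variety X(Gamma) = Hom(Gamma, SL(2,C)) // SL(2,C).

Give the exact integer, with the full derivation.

Gamma = F_13 has 13 generators and no relators.
A cocycle picks one sl_2 vector per generator freely, giving dim Z^1 = 3*13 = 39.
Irreducibility makes the coboundary map sl_2 -> Z^1 injective (trivial centralizer), so dim B^1 = 3.
dim H^1 = 39 - 3 = 36, which is dim X.

36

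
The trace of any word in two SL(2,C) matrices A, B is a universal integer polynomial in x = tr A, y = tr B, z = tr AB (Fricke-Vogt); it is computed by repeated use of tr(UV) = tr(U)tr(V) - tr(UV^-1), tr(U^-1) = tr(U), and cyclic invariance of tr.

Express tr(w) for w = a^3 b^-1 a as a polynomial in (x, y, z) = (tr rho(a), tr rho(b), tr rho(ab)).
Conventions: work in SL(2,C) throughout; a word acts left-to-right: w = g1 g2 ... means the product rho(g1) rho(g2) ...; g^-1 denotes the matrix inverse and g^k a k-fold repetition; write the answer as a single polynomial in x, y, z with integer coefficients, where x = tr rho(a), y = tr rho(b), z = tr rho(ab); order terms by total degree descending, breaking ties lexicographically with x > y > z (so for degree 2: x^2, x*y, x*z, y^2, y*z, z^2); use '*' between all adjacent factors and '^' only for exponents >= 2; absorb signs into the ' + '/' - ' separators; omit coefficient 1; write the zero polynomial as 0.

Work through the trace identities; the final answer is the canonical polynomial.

x^4*y - x^3*z - 3*x^2*y + 2*x*z + y

tr(a^2) = tr(a)*tr(a) - tr(1)  (reduce the a square) = x^2 - 2
tr(a^3) = tr(a)*tr(a^2) - tr(a)  (reduce the a square) = x^3 - 3*x
tr(a^4) = tr(a)*tr(a^3) - tr(a^2)  (reduce the a square) = x^4 - 4*x^2 + 2
tr(a b a) = tr(a)*tr(b a) - tr(b)  (reduce the a square) = x*z - y
tr(a^2 b a) = tr(a)*tr(a b a) - tr(a b)  (reduce the a square) = x^2*z - x*y - z
apply: tr(a^4 b) = tr(a)*tr(a^2 b a) - tr(a^2 b)  (reduce the a square) = x^3*z - x^2*y - 2*x*z + y
use: tr(a^3 b^-1 a) = tr(a^4)*tr(b) - tr(a^4 b)  (eliminate b^-1) = x^4*y - x^3*z - 3*x^2*y + 2*x*z + y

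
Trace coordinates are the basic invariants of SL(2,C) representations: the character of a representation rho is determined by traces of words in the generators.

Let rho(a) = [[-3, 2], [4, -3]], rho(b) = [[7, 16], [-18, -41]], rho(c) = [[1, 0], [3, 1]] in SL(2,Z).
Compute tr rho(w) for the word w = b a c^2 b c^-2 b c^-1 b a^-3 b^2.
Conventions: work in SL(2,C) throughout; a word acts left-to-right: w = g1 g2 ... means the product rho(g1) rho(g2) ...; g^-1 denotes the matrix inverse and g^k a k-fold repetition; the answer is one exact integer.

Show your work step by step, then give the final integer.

-2160611238026

rho(b) = [[7, 16], [-18, -41]]
... * rho(a) = [[-3, 2], [4, -3]]  ->  [[43, -34], [-110, 87]]
... * rho(c) = [[1, 0], [3, 1]]  ->  [[-59, -34], [151, 87]]
... * rho(c) = [[1, 0], [3, 1]]  ->  [[-161, -34], [412, 87]]
... * rho(b) = [[7, 16], [-18, -41]]  ->  [[-515, -1182], [1318, 3025]]
... * rho(c^-1) = [[1, 0], [-3, 1]]  ->  [[3031, -1182], [-7757, 3025]]
... * rho(c^-1) = [[1, 0], [-3, 1]]  ->  [[6577, -1182], [-16832, 3025]]
... * rho(b) = [[7, 16], [-18, -41]]  ->  [[67315, 153694], [-172274, -393337]]
... * rho(c^-1) = [[1, 0], [-3, 1]]  ->  [[-393767, 153694], [1007737, -393337]]
... * rho(b) = [[7, 16], [-18, -41]]  ->  [[-5522861, -12601726], [14134225, 32250609]]
... * rho(a^-1) = [[-3, -2], [-4, -3]]  ->  [[66975487, 48850900], [-171405111, -125020277]]
... * rho(a^-1) = [[-3, -2], [-4, -3]]  ->  [[-396330061, -280503674], [1014296441, 717871053]]
... * rho(a^-1) = [[-3, -2], [-4, -3]]  ->  [[2311004879, 1634171144], [-5914373535, -4182206041]]
... * rho(b) = [[7, 16], [-18, -41]]  ->  [[-13238046439, -30024938840], [33879093993, 76840471121]]
... * rho(b) = [[7, 16], [-18, -41]]  ->  [[447782574047, 1019213749416], [-1145974822227, -2608393812073]]
tr = 447782574047 + -2608393812073 = -2160611238026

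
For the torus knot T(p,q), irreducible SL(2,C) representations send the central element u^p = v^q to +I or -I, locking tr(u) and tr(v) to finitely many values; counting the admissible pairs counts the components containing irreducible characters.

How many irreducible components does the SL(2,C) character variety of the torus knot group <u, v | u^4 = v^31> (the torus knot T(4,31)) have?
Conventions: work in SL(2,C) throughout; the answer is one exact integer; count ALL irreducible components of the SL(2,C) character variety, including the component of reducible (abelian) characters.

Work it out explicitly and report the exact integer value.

For T(4,31): irreducibility forces the central element u^4 = v^31 to one of +I, -I.
So on each irreducible component the traces are pinned: tr(u) = 2*cos(pi*alpha/4) with 1 <= alpha <= 3, tr(v) = 2*cos(pi*beta/31) with 1 <= beta <= 30.
The two central values (-1)^alpha I and (-1)^beta I must be the same matrix, so alpha and beta share a parity.
count pairs: odd alpha (2 choices) x odd beta (15), plus even alpha (1) x even beta (15): 2*15 + 1*15 = 45.
components with irreducible characters: 45; plus the single component of reducible (abelian) characters: total 46.

46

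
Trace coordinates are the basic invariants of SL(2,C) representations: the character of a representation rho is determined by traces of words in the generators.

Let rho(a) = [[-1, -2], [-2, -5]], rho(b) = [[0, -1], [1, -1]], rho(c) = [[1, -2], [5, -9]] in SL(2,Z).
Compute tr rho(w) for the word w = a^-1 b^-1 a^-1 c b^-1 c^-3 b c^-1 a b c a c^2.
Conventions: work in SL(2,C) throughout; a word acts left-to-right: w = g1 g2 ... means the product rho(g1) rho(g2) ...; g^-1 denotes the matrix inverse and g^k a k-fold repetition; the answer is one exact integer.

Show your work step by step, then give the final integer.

393909990

rho(a^-1) = [[-5, 2], [2, -1]]
... * rho(b^-1) = [[-1, 1], [-1, 0]]  ->  [[3, -5], [-1, 2]]
... * rho(a^-1) = [[-5, 2], [2, -1]]  ->  [[-25, 11], [9, -4]]
... * rho(c) = [[1, -2], [5, -9]]  ->  [[30, -49], [-11, 18]]
... * rho(b^-1) = [[-1, 1], [-1, 0]]  ->  [[19, 30], [-7, -11]]
... * rho(c^-1) = [[-9, 2], [-5, 1]]  ->  [[-321, 68], [118, -25]]
... * rho(c^-1) = [[-9, 2], [-5, 1]]  ->  [[2549, -574], [-937, 211]]
... * rho(c^-1) = [[-9, 2], [-5, 1]]  ->  [[-20071, 4524], [7378, -1663]]
... * rho(b) = [[0, -1], [1, -1]]  ->  [[4524, 15547], [-1663, -5715]]
... * rho(c^-1) = [[-9, 2], [-5, 1]]  ->  [[-118451, 24595], [43542, -9041]]
... * rho(a) = [[-1, -2], [-2, -5]]  ->  [[69261, 113927], [-25460, -41879]]
... * rho(b) = [[0, -1], [1, -1]]  ->  [[113927, -183188], [-41879, 67339]]
... * rho(c) = [[1, -2], [5, -9]]  ->  [[-802013, 1420838], [294816, -522293]]
... * rho(a) = [[-1, -2], [-2, -5]]  ->  [[-2039663, -5500164], [749770, 2021833]]
... * rho(c) = [[1, -2], [5, -9]]  ->  [[-29540483, 53580802], [10858935, -19696037]]
... * rho(c) = [[1, -2], [5, -9]]  ->  [[238363527, -423146252], [-87621250, 155546463]]
tr = 238363527 + 155546463 = 393909990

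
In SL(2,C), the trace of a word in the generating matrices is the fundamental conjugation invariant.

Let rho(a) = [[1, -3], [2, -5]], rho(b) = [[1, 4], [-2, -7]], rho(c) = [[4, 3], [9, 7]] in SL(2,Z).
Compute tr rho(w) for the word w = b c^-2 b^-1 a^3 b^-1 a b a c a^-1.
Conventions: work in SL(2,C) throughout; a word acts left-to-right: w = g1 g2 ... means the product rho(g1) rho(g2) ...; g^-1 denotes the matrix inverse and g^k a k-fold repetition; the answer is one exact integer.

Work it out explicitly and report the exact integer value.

-28871799106

rho(b) = [[1, 4], [-2, -7]]
... * rho(c^-1) = [[7, -3], [-9, 4]]  ->  [[-29, 13], [49, -22]]
... * rho(c^-1) = [[7, -3], [-9, 4]]  ->  [[-320, 139], [541, -235]]
... * rho(b^-1) = [[-7, -4], [2, 1]]  ->  [[2518, 1419], [-4257, -2399]]
... * rho(a) = [[1, -3], [2, -5]]  ->  [[5356, -14649], [-9055, 24766]]
... * rho(a) = [[1, -3], [2, -5]]  ->  [[-23942, 57177], [40477, -96665]]
... * rho(a) = [[1, -3], [2, -5]]  ->  [[90412, -214059], [-152853, 361894]]
... * rho(b^-1) = [[-7, -4], [2, 1]]  ->  [[-1061002, -575707], [1793759, 973306]]
... * rho(a) = [[1, -3], [2, -5]]  ->  [[-2212416, 6061541], [3740371, -10247807]]
... * rho(b) = [[1, 4], [-2, -7]]  ->  [[-14335498, -51280451], [24235985, 86696133]]
... * rho(a) = [[1, -3], [2, -5]]  ->  [[-116896400, 299408749], [197628251, -506188620]]
... * rho(c) = [[4, 3], [9, 7]]  ->  [[2227093141, 1745172043], [-3765184576, -2950435587]]
... * rho(a^-1) = [[-5, 3], [-2, 1]]  ->  [[-14625809791, 8426451466], [24726794054, -14245989315]]
tr = -14625809791 + -14245989315 = -28871799106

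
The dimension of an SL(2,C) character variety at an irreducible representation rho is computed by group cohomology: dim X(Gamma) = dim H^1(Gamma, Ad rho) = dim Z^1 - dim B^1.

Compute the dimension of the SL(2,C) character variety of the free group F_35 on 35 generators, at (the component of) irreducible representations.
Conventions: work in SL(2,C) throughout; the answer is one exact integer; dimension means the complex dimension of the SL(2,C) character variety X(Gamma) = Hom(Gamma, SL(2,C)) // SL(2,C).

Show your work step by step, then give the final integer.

102

Gamma = F_35 has 35 generators and no relators.
Z^1(Gamma, Ad rho) = (sl_2)^35: a cocycle is a free choice of one sl_2 vector per generator, so dim Z^1 = 3*35 = 105.
At an irreducible rho the centralizer of the image in sl_2 is 0, so the coboundary map sl_2 -> Z^1 is injective: dim B^1 = 3.
dim H^1 = 105 - 3 = 102, which is dim X.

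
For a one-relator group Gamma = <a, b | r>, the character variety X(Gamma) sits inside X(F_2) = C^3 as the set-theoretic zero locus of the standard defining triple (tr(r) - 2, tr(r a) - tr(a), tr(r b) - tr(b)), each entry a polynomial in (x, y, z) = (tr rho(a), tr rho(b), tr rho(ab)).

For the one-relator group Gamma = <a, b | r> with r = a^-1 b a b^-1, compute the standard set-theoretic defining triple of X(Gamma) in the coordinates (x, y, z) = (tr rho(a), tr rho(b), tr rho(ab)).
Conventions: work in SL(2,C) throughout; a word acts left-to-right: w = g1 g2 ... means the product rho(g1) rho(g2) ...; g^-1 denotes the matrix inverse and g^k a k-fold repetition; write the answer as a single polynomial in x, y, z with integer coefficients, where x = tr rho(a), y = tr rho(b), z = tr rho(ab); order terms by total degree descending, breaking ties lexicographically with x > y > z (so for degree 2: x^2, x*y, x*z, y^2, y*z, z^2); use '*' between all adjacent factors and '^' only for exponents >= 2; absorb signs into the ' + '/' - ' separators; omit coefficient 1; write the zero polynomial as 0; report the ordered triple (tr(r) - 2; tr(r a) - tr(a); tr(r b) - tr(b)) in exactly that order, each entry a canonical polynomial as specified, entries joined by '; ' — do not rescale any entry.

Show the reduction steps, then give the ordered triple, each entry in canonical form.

tr(a b a) = tr(a)*tr(b a) - tr(b)  (reduce the a square) = x*z - y
tr(a b a b) = tr(b a)*tr(b a) - tr(1)  (split on b) = z^2 - 2
tr(b a b^-1 a) = tr(a b a)*tr(b) - tr(a b a b)  (eliminate b^-1) = x*y*z - y^2 - z^2 + 2
tr(a^-1 b a b^-1) = tr(b a b^-1)*tr(a) - tr(b a b^-1 a)  (eliminate a^-1) = -x*y*z + x^2 + y^2 + z^2 - 2
assemble the triple (tr(r) - 2; tr(r a) - x; tr(r b) - y)

-x*y*z + x^2 + y^2 + z^2 - 4; 0; 0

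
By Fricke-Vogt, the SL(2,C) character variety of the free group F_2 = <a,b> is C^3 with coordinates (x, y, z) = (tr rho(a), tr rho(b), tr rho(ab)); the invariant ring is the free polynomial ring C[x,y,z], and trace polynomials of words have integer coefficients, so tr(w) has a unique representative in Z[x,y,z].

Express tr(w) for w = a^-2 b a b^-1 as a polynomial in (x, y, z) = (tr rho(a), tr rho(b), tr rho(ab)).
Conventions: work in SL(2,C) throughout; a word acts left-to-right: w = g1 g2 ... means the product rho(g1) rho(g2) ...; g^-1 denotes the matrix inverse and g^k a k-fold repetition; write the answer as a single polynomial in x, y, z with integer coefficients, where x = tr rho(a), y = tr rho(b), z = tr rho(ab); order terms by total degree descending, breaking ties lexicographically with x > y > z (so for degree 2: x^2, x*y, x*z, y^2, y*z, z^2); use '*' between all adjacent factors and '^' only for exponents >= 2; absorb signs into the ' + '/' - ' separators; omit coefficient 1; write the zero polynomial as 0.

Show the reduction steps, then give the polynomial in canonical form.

next, tr(b a b) = tr(b) tr(a b) - tr(a)   [square of b] = y*z - x
tr(b a b a) = tr(a b) tr(a b) - tr(1)   [split at a repeated a] = z^2 - 2
tr(a^-1 b a b) = tr(b a b) tr(a) - tr(b a b a)   [inverse elimination on a] = x*y*z - x^2 - z^2 + 2
tr(b a b^-1 a^-1) = tr(a^-1 b a) tr(b) - tr(a^-1 b a b)   [inverse elimination on b] = -x*y*z + x^2 + y^2 + z^2 - 2
tr(a^-2 b a b^-1) = tr(b a b^-1 a^-1) tr(a) - tr(b a b^-1)   [inverse elimination on a] = -x^2*y*z + x^3 + x*y^2 + x*z^2 - 3*x

-x^2*y*z + x^3 + x*y^2 + x*z^2 - 3*x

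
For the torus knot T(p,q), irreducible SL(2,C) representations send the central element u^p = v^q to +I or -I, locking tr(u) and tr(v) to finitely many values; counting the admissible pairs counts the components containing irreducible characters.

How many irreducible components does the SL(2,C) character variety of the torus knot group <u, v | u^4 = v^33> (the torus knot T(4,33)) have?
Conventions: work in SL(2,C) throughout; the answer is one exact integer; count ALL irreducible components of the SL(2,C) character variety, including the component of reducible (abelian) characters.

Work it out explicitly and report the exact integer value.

49

Gamma = < u, v | u^4 = v^33 > (torus knot T(4,33)); the central element u^4 = v^33 acts as +I or -I in any irreducible SL(2,C) representation.
On an irreducible component, tr(u) is locked at 2*cos(pi*alpha/4) for some alpha in 1..3, and tr(v) at 2*cos(pi*beta/33) for some beta in 1..32.
u^4 = (-1)^alpha I and v^33 = (-1)^beta I must agree, so alpha and beta have equal parity.
count pairs: odd alpha (2 choices) x odd beta (16), plus even alpha (1) x even beta (16): 2*16 + 1*16 = 48.
Total: 48 irreducible-character components + 1 reducible (abelian) component = 49.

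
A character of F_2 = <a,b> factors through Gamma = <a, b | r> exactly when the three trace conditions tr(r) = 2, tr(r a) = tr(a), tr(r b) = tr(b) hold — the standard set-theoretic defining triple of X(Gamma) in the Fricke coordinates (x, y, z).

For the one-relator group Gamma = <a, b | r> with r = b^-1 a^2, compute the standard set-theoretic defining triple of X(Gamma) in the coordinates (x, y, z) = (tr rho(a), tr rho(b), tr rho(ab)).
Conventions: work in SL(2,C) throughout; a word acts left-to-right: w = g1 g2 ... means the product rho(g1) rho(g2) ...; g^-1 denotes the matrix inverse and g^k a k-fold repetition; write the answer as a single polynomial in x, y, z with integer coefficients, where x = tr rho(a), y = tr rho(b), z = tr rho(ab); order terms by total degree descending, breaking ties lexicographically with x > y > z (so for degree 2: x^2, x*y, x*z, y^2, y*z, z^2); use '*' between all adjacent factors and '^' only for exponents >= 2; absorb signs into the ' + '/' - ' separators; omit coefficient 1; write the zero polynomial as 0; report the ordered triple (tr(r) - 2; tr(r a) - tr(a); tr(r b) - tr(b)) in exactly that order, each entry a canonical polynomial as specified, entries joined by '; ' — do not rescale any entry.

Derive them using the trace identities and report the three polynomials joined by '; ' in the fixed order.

x^2*y - x*z - y - 2; x^3*y - x^2*z - 2*x*y - x + z; x^2 - y - 2

trace(a^2) = trace(a) * trace(a) - trace(1)   [square of a] = x^2 - 2
trace(a^2 b) = trace(a) * trace(b a) - trace(b)   [square of a] = x*z - y
trace(b^-1 a^2) = trace(a^2) * trace(b) - trace(a^2 b)   [inverse elimination on b] = x^2*y - x*z - y
trace(a^3) = trace(a) * trace(a^2) - trace(a)   [square of a] = x^3 - 3*x
trace(a^3 b) = trace(a) * trace(b a^2) - trace(b a)   [square of a] = x^2*z - x*y - z
trace(b^-1 a^3) = trace(a^3) * trace(b) - trace(a^3 b)   [inverse elimination on b] = x^3*y - x^2*z - 2*x*y + z
assemble the triple (trace(r) - 2; trace(r a) - x; trace(r b) - y)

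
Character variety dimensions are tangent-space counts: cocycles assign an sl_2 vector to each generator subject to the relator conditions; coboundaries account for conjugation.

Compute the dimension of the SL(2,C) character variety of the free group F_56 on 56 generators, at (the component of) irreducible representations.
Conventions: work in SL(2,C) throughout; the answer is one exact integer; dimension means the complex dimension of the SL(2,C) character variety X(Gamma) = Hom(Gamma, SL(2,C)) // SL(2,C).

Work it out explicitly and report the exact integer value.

Here Gamma is free of rank 56 — no relator constrains a cocycle.
A cocycle picks one sl_2 vector per generator freely, giving dim Z^1 = 3*56 = 168.
Irreducibility makes the coboundary map sl_2 -> Z^1 injective (trivial centralizer), so dim B^1 = 3.
Therefore dim X = 168 - 3 = 165.

165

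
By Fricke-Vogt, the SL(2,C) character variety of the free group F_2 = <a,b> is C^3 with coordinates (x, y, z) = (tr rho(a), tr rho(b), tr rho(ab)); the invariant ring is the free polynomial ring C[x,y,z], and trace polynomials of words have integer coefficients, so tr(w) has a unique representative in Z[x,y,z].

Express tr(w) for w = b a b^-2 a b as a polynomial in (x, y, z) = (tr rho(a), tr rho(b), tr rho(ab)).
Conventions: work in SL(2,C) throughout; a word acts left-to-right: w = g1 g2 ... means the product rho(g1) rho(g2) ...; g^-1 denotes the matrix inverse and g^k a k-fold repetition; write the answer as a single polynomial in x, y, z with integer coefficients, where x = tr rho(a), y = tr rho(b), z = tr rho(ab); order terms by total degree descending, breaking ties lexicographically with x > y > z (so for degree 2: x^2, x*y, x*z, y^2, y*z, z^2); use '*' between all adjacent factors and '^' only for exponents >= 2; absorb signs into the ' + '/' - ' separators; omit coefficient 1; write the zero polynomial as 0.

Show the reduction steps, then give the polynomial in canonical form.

apply: tr(b^2 a) = tr(b)*tr(a b) - tr(a)  (reduce the b square) = y*z - x
tr(b^2) = tr(b)*tr(b) - tr(1)  (reduce the b square) = y^2 - 2
tr(a b^2 a) = tr(a)*tr(b^2 a) - tr(b^2)  (reduce the a square) = x*y*z - x^2 - y^2 + 2
tr(a b a b) = tr(b a)*tr(b a) - tr(1)  (split on b) = z^2 - 2
apply: tr(a b a) = tr(a)*tr(b a) - tr(b)  (reduce the a square) = x*z - y
tr(a b^2 a b) = tr(b)*tr(a b a b) - tr(a b a)  (reduce the b square) = y*z^2 - x*z - y
tr(a b^2 a b^-1) = tr(a b^2 a)*tr(b) - tr(a b^2 a b)  (eliminate b^-1) = x*y^2*z - x^2*y - y^3 - y*z^2 + x*z + 3*y
use: tr(b a b^-2 a b) = tr(a b^2 a b^-1)*tr(b) - tr(a b^2 a)  (eliminate b^-1) = x*y^3*z - x^2*y^2 - y^4 - y^2*z^2 + x^2 + 4*y^2 - 2

x*y^3*z - x^2*y^2 - y^4 - y^2*z^2 + x^2 + 4*y^2 - 2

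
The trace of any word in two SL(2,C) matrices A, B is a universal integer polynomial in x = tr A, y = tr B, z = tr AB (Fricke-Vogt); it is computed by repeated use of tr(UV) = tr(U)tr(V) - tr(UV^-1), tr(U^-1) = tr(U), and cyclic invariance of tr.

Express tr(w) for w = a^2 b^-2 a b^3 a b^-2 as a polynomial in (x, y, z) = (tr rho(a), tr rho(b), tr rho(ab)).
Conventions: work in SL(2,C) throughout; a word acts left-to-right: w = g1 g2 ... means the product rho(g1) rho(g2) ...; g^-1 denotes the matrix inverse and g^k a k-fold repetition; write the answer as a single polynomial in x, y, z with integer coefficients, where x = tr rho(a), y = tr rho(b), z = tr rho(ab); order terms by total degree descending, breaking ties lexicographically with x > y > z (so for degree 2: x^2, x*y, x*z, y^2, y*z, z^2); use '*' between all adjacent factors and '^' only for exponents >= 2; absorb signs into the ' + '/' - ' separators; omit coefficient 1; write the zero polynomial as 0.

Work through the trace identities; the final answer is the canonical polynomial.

x^3*y^6*z - x^4*y^5 - x^2*y^7 - 2*x^2*y^5*z^2 - x^3*y^4*z + x*y^4*z^3 + 2*x^4*y^3 + 7*x^2*y^5 + 3*x^2*y^3*z^2 + y^7 + y^5*z^2 + x^3*y^2*z - 2*x*y^4*z - x*y^2*z^3 - x^4*y - 13*x^2*y^3 - 2*x^2*y*z^2 - 7*y^5 - 3*y^3*z^2 - x^3*z + 2*x*y^2*z + 7*x^2*y + 14*y^3 + 2*y*z^2 + 2*x*z - 7*y

apply: trace(a^2 b) = trace(a) trace(b a) - trace(b) = x*z - y
trace(a^2) = trace(a) trace(a) - trace(1) = x^2 - 2
trace(a b^2 a) = trace(b) trace(a^2 b) - trace(a^2) = x*y*z - x^2 - y^2 + 2
apply: trace(a b^2) = trace(b) trace(a b) - trace(a) = y*z - x
trace(a b^2 a^2) = trace(a) trace(a b^2 a) - trace(a b^2) = x^2*y*z - x^3 - x*y^2 - y*z + 3*x
trace(b a^4 b) = trace(a) trace(a b^2 a^2) - trace(a b^2 a) = x^3*y*z - x^4 - x^2*y^2 - 2*x*y*z + 4*x^2 + y^2 - 2
trace(b a^3) = trace(a) trace(a b a) - trace(a b) = x^2*z - x*y - z
trace(b a^4) = trace(a) trace(b a^3) - trace(b a^2) = x^3*z - x^2*y - 2*x*z + y
use: trace(a b^3 a^3) = trace(b) trace(b a^4 b) - trace(b a^4) = x^3*y^2*z - x^4*y - x^2*y^3 - x^3*z - 2*x*y^2*z + 5*x^2*y + y^3 + 2*x*z - 3*y
apply: trace(b a b a) = trace(a b) trace(a b) - trace(1) = z^2 - 2
apply: trace(a^2 b a b) = trace(a) trace(b a b a) - trace(b a b) = x*z^2 - y*z - x
use: trace(a b a b^2 a) = trace(b) trace(a^2 b a b) - trace(a^2 b a) = x*y*z^2 - x^2*z - y^2*z + z
apply: trace(a b a b^2) = trace(b) trace(a b a b) - trace(a b a) = y*z^2 - x*z - y
trace(a^3 b a b^2) = trace(a) trace(a b a b^2 a) - trace(a b a b^2) = x^2*y*z^2 - x^3*z - x*y^2*z - y*z^2 + 2*x*z + y
apply: trace(a^3 b a b) = trace(a) trace(b a b a^2) - trace(b a b a) = x^2*z^2 - x*y*z - x^2 - z^2 + 2
apply: trace(a b^3 a^3 b) = trace(b) trace(a^3 b a b^2) - trace(a^3 b a b) = x^2*y^2*z^2 - x^3*y*z - x*y^3*z - x^2*z^2 - y^2*z^2 + 3*x*y*z + x^2 + y^2 + z^2 - 2
trace(a^2 b^-1 a b^3 a) = trace(a b^3 a^3) trace(b) - trace(a b^3 a^3 b) = x^3*y^3*z - x^4*y^2 - x^2*y^4 - x^2*y^2*z^2 - x*y^3*z + 5*x^2*y^2 + x^2*z^2 + y^4 + y^2*z^2 - x*y*z - x^2 - 4*y^2 - z^2 + 2
apply: trace(b a b a^2 b) = trace(b) trace(a b a^2 b) - trace(a b a^2) = x*y*z^2 - x^2*z - y^2*z + z
trace(b^3 a b a^2) = trace(b) trace(b a b a^2 b) - trace(b a b a^2) = x*y^2*z^2 - x^2*y*z - y^3*z - x*z^2 + 2*y*z + x
use: trace(b^3 a b a) = trace(b) trace(b a b a b) - trace(b a b a) = y^2*z^2 - x*y*z - y^2 - z^2 + 2
use: trace(a b^3 a b a^2) = trace(a) trace(b^3 a b a^2) - trace(b^3 a b a) = x^2*y^2*z^2 - x^3*y*z - x*y^3*z - x^2*z^2 - y^2*z^2 + 3*x*y*z + x^2 + y^2 + z^2 - 2
use: trace(a b a b a b) = trace(a b) trace(a b a b) - trace(a^-1 b^-1) = z^3 - 3*z
trace(b a b^2 a b a) = trace(b) trace(a b a b a b) - trace(a b a b a) = y*z^3 - x*z^2 - 2*y*z + x
apply: trace(b a b^2 a b) = trace(b) trace(a b^2 a b) - trace(a b^2 a) = y^2*z^2 - 2*x*y*z + x^2 - 2
trace(a b a^2 b a b^2) = trace(a) trace(b a b^2 a b a) - trace(b a b^2 a b) = x*y*z^3 - x^2*z^2 - y^2*z^2 + 2
trace(a b a^2 b a b) = trace(a) trace(b a b a b a) - trace(b a b a b) = x*z^3 - y*z^2 - 2*x*z + y
trace(a b^3 a b a^2 b) = trace(b) trace(a b a^2 b a b^2) - trace(a b a^2 b a b) = x*y^2*z^3 - x^2*y*z^2 - y^3*z^2 - x*z^3 + y*z^2 + 2*x*z + y
apply: trace(a^2 b^-1 a b^3 a b) = trace(a b^3 a b a^2) trace(b) - trace(a b^3 a b a^2 b) = x^2*y^3*z^2 - x^3*y^2*z - x*y^4*z - x*y^2*z^3 + 3*x*y^2*z + x*z^3 + x^2*y + y^3 - 2*x*z - 3*y
use: trace(a^2 b^-1 a b^3 a b^-1) = trace(a^2 b^-1 a b^3 a) trace(b) - trace(a^2 b^-1 a b^3 a b) = x^3*y^4*z - x^4*y^3 - x^2*y^5 - 2*x^2*y^3*z^2 + x^3*y^2*z + x*y^2*z^3 + 5*x^2*y^3 + x^2*y*z^2 + y^5 + y^3*z^2 - 4*x*y^2*z - x*z^3 - 2*x^2*y - 5*y^3 - y*z^2 + 2*x*z + 5*y
trace(a b^3 a b^-2 a^2 b^-1) = trace(a^2 b^-1 a b^3 a b^-1) trace(b) - trace(a^2 b^-1 a b^3 a) = x^3*y^5*z - x^4*y^4 - x^2*y^6 - 2*x^2*y^4*z^2 + x*y^3*z^3 + x^4*y^2 + 6*x^2*y^4 + 2*x^2*y^2*z^2 + y^6 + y^4*z^2 - 3*x*y^3*z - x*y*z^3 - 7*x^2*y^2 - x^2*z^2 - 6*y^4 - 2*y^2*z^2 + 3*x*y*z + x^2 + 9*y^2 + z^2 - 2
trace(a^3 b^3 a b^-1) = trace(a^3 b^3 a) trace(b) - trace(a^3 b^3 a b) = x^3*y^3*z - x^4*y^2 - x^2*y^4 - x^2*y^2*z^2 - x*y^3*z + 5*x^2*y^2 + x^2*z^2 + y^4 + y^2*z^2 - x*y*z - x^2 - 4*y^2 - z^2 + 2
trace(a b^3 a b^-2 a^2) = trace(a^3 b^3 a b^-1) trace(b) - trace(a^3 b^3 a) = x^3*y^4*z - x^4*y^3 - x^2*y^5 - x^2*y^3*z^2 - x^3*y^2*z - x*y^4*z + x^4*y + 6*x^2*y^3 + x^2*y*z^2 + y^5 + y^3*z^2 + x^3*z + x*y^2*z - 6*x^2*y - 5*y^3 - y*z^2 - 2*x*z + 5*y
use: trace(a^2 b^-2 a b^3 a b^-2) = trace(a b^3 a b^-2 a^2 b^-1) trace(b) - trace(a b^3 a b^-2 a^2) = x^3*y^6*z - x^4*y^5 - x^2*y^7 - 2*x^2*y^5*z^2 - x^3*y^4*z + x*y^4*z^3 + 2*x^4*y^3 + 7*x^2*y^5 + 3*x^2*y^3*z^2 + y^7 + y^5*z^2 + x^3*y^2*z - 2*x*y^4*z - x*y^2*z^3 - x^4*y - 13*x^2*y^3 - 2*x^2*y*z^2 - 7*y^5 - 3*y^3*z^2 - x^3*z + 2*x*y^2*z + 7*x^2*y + 14*y^3 + 2*y*z^2 + 2*x*z - 7*y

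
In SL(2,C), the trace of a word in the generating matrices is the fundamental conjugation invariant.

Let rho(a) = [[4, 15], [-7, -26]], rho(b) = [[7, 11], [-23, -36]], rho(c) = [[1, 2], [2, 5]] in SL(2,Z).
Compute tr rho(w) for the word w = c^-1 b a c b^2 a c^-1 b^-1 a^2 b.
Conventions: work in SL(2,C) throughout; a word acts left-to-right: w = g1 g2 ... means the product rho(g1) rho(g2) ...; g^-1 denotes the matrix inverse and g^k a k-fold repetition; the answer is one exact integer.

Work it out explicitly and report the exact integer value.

5495433288787

rho(c^-1) = [[5, -2], [-2, 1]]
... * rho(b) = [[7, 11], [-23, -36]]  ->  [[81, 127], [-37, -58]]
... * rho(a) = [[4, 15], [-7, -26]]  ->  [[-565, -2087], [258, 953]]
... * rho(c) = [[1, 2], [2, 5]]  ->  [[-4739, -11565], [2164, 5281]]
... * rho(b) = [[7, 11], [-23, -36]]  ->  [[232822, 364211], [-106315, -166312]]
... * rho(b) = [[7, 11], [-23, -36]]  ->  [[-6747099, -10550554], [3080971, 4817767]]
... * rho(a) = [[4, 15], [-7, -26]]  ->  [[46865482, 173107919], [-21400485, -79047377]]
... * rho(c^-1) = [[5, -2], [-2, 1]]  ->  [[-111888428, 79376955], [51092329, -36246407]]
... * rho(b^-1) = [[-36, -11], [23, 7]]  ->  [[5853653373, 1786411393], [-2672991205, -815740468]]
... * rho(a) = [[4, 15], [-7, -26]]  ->  [[10909733741, 41358104377], [-4981781544, -18885615907]]
... * rho(a) = [[4, 15], [-7, -26]]  ->  [[-245867795675, -911664707687], [112272185173, 416299290422]]
... * rho(b) = [[7, 11], [-23, -36]]  ->  [[19247213707076, 30115383724307], [-8788978383495, -13751780418289]]
tr = 19247213707076 + -13751780418289 = 5495433288787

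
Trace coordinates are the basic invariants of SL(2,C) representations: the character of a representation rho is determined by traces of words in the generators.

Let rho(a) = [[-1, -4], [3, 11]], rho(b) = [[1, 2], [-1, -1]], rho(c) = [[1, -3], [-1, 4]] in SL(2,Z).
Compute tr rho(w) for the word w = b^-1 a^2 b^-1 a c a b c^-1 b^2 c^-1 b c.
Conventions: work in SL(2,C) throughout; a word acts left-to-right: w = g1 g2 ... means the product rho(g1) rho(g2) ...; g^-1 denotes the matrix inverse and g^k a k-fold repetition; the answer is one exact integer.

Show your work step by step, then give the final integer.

567433

rho(b^-1) = [[-1, -2], [1, 1]]
... * rho(a) = [[-1, -4], [3, 11]]  ->  [[-5, -18], [2, 7]]
... * rho(a) = [[-1, -4], [3, 11]]  ->  [[-49, -178], [19, 69]]
... * rho(b^-1) = [[-1, -2], [1, 1]]  ->  [[-129, -80], [50, 31]]
... * rho(a) = [[-1, -4], [3, 11]]  ->  [[-111, -364], [43, 141]]
... * rho(c) = [[1, -3], [-1, 4]]  ->  [[253, -1123], [-98, 435]]
... * rho(a) = [[-1, -4], [3, 11]]  ->  [[-3622, -13365], [1403, 5177]]
... * rho(b) = [[1, 2], [-1, -1]]  ->  [[9743, 6121], [-3774, -2371]]
... * rho(c^-1) = [[4, 3], [1, 1]]  ->  [[45093, 35350], [-17467, -13693]]
... * rho(b) = [[1, 2], [-1, -1]]  ->  [[9743, 54836], [-3774, -21241]]
... * rho(b) = [[1, 2], [-1, -1]]  ->  [[-45093, -35350], [17467, 13693]]
... * rho(c^-1) = [[4, 3], [1, 1]]  ->  [[-215722, -170629], [83561, 66094]]
... * rho(b) = [[1, 2], [-1, -1]]  ->  [[-45093, -260815], [17467, 101028]]
... * rho(c) = [[1, -3], [-1, 4]]  ->  [[215722, -907981], [-83561, 351711]]
tr = 215722 + 351711 = 567433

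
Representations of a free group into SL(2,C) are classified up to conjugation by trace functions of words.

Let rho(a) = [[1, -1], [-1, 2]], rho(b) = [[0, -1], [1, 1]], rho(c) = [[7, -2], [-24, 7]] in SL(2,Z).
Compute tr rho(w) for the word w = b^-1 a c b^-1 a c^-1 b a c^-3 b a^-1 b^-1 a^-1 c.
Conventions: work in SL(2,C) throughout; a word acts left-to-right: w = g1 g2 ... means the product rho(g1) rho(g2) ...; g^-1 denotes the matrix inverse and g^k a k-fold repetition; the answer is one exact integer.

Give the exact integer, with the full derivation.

rho(b^-1) = [[1, 1], [-1, 0]]
... * rho(a) = [[1, -1], [-1, 2]]  ->  [[0, 1], [-1, 1]]
... * rho(c) = [[7, -2], [-24, 7]]  ->  [[-24, 7], [-31, 9]]
... * rho(b^-1) = [[1, 1], [-1, 0]]  ->  [[-31, -24], [-40, -31]]
... * rho(a) = [[1, -1], [-1, 2]]  ->  [[-7, -17], [-9, -22]]
... * rho(c^-1) = [[7, 2], [24, 7]]  ->  [[-457, -133], [-591, -172]]
... * rho(b) = [[0, -1], [1, 1]]  ->  [[-133, 324], [-172, 419]]
... * rho(a) = [[1, -1], [-1, 2]]  ->  [[-457, 781], [-591, 1010]]
... * rho(c^-1) = [[7, 2], [24, 7]]  ->  [[15545, 4553], [20103, 5888]]
... * rho(c^-1) = [[7, 2], [24, 7]]  ->  [[218087, 62961], [282033, 81422]]
... * rho(c^-1) = [[7, 2], [24, 7]]  ->  [[3037673, 876901], [3928359, 1134020]]
... * rho(b) = [[0, -1], [1, 1]]  ->  [[876901, -2160772], [1134020, -2794339]]
... * rho(a^-1) = [[2, 1], [1, 1]]  ->  [[-406970, -1283871], [-526299, -1660319]]
... * rho(b^-1) = [[1, 1], [-1, 0]]  ->  [[876901, -406970], [1134020, -526299]]
... * rho(a^-1) = [[2, 1], [1, 1]]  ->  [[1346832, 469931], [1741741, 607721]]
... * rho(c) = [[7, -2], [-24, 7]]  ->  [[-1850520, 595853], [-2393117, 770565]]
tr = -1850520 + 770565 = -1079955

-1079955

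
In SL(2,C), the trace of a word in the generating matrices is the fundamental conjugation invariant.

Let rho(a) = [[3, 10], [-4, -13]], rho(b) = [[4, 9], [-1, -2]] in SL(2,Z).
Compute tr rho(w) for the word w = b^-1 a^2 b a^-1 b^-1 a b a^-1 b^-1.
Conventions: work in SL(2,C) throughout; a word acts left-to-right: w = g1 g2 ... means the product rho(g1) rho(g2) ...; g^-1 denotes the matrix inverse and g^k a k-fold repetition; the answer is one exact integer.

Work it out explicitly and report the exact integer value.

rho(b^-1) = [[-2, -9], [1, 4]]
... * rho(a) = [[3, 10], [-4, -13]]  ->  [[30, 97], [-13, -42]]
... * rho(a) = [[3, 10], [-4, -13]]  ->  [[-298, -961], [129, 416]]
... * rho(b) = [[4, 9], [-1, -2]]  ->  [[-231, -760], [100, 329]]
... * rho(a^-1) = [[-13, -10], [4, 3]]  ->  [[-37, 30], [16, -13]]
... * rho(b^-1) = [[-2, -9], [1, 4]]  ->  [[104, 453], [-45, -196]]
... * rho(a) = [[3, 10], [-4, -13]]  ->  [[-1500, -4849], [649, 2098]]
... * rho(b) = [[4, 9], [-1, -2]]  ->  [[-1151, -3802], [498, 1645]]
... * rho(a^-1) = [[-13, -10], [4, 3]]  ->  [[-245, 104], [106, -45]]
... * rho(b^-1) = [[-2, -9], [1, 4]]  ->  [[594, 2621], [-257, -1134]]
tr = 594 + -1134 = -540

-540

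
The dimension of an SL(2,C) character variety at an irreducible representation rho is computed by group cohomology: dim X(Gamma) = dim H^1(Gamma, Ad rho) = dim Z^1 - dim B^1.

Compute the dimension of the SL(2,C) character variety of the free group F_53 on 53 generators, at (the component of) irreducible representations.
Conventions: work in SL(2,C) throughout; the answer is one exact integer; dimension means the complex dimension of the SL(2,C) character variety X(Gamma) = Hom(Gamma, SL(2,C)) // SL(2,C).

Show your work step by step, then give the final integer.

Here Gamma is free of rank 53 — no relator constrains a cocycle.
Z^1(Gamma, Ad rho) = (sl_2)^53: a cocycle is a free choice of one sl_2 vector per generator, so dim Z^1 = 3*53 = 159.
Irreducibility makes the coboundary map sl_2 -> Z^1 injective (trivial centralizer), so dim B^1 = 3.
dim H^1 = 159 - 3 = 156, which is dim X.

156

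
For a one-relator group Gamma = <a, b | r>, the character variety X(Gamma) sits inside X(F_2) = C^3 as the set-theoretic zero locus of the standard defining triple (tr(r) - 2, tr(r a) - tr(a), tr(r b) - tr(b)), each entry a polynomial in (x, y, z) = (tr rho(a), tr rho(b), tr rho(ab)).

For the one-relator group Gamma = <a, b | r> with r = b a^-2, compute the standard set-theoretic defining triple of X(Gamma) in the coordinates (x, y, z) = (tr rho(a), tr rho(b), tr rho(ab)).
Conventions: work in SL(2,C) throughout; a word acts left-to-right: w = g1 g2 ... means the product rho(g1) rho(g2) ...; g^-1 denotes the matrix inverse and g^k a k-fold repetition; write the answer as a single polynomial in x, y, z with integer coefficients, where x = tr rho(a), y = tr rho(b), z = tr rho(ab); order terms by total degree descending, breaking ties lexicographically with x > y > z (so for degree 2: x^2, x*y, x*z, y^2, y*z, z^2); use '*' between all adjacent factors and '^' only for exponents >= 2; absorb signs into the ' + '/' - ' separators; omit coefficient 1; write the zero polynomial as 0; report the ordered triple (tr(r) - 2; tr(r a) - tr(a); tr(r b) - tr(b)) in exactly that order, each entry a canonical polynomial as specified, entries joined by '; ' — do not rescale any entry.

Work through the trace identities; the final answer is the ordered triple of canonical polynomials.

trace(b a^-1) = trace(b) * trace(a) - trace(b a)  (eliminate a^-1) = x*y - z
trace(b a^-2) = trace(b a^-1) * trace(a) - trace(b)  (eliminate a^-1) = x^2*y - x*z - y
trace(b^2) = trace(b) * trace(b) - trace(1) = y^2 - 2
apply: trace(b^2 a) = trace(b) * trace(a b) - trace(a) = y*z - x
apply: trace(b^2 a^-1) = trace(b^2) * trace(a) - trace(b^2 a) = x*y^2 - y*z - x
trace(b a^-2 b) = trace(b^2 a^-1) * trace(a) - trace(b^2) = x^2*y^2 - x*y*z - x^2 - y^2 + 2
assemble the triple (trace(r) - 2; trace(r a) - x; trace(r b) - y)

x^2*y - x*z - y - 2; x*y - x - z; x^2*y^2 - x*y*z - x^2 - y^2 - y + 2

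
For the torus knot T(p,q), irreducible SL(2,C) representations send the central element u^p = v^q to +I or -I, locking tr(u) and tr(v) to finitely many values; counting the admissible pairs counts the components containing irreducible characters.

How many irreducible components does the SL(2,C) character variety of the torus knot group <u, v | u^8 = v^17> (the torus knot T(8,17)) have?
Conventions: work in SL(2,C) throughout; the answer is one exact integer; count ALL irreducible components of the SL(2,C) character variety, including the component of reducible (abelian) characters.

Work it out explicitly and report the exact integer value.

57

Gamma = < u, v | u^8 = v^17 > (torus knot T(8,17)); the central element u^8 = v^17 acts as +I or -I in any irreducible SL(2,C) representation.
On an irreducible component, tr(u) is locked at 2*cos(pi*alpha/8) for some alpha in 1..7, and tr(v) at 2*cos(pi*beta/17) for some beta in 1..16.
The two central values (-1)^alpha I and (-1)^beta I must be the same matrix, so alpha and beta share a parity.
count pairs: odd alpha (4 choices) x odd beta (8), plus even alpha (3) x even beta (8): 4*8 + 3*8 = 56.
components with irreducible characters: 56; plus the single component of reducible (abelian) characters: total 57.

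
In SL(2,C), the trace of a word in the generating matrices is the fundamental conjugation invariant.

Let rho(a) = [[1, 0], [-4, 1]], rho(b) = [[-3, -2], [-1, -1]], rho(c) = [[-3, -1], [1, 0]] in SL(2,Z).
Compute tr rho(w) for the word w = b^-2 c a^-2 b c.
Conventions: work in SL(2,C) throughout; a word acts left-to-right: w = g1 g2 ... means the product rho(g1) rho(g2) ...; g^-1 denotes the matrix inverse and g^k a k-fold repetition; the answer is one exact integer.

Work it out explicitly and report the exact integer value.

rho(b^-1) = [[-1, 2], [1, -3]]
... * rho(b^-1) = [[-1, 2], [1, -3]]  ->  [[3, -8], [-4, 11]]
... * rho(c) = [[-3, -1], [1, 0]]  ->  [[-17, -3], [23, 4]]
... * rho(a^-1) = [[1, 0], [4, 1]]  ->  [[-29, -3], [39, 4]]
... * rho(a^-1) = [[1, 0], [4, 1]]  ->  [[-41, -3], [55, 4]]
... * rho(b) = [[-3, -2], [-1, -1]]  ->  [[126, 85], [-169, -114]]
... * rho(c) = [[-3, -1], [1, 0]]  ->  [[-293, -126], [393, 169]]
tr = -293 + 169 = -124

-124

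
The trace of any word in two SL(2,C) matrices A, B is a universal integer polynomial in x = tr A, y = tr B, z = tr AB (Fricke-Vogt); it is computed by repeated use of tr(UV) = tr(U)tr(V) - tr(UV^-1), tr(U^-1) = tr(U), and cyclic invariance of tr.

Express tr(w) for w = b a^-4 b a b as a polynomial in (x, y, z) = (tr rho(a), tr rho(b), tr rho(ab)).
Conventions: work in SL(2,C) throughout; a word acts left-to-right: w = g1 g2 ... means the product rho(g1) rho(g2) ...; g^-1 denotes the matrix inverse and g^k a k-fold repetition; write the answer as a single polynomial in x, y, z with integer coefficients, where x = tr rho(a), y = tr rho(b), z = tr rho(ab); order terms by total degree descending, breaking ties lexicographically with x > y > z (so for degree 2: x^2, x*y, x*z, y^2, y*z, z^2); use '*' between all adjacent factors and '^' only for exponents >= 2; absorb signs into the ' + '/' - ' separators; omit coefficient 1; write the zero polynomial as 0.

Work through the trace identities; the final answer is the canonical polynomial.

x^4*y^2*z - x^5*y - x^3*y*z^2 - 3*x^2*y^2*z + 4*x^3*y + 2*x*y*z^2 + x^2*z + y^2*z - 3*x*y - z

apply: tr(b a b) = tr(b) * tr(a b) - tr(a) = y*z - x
use: tr(b a b^2) = tr(b) * tr(b a b) - tr(b a) = y^2*z - x*y - z
use: tr(a b a b) = tr(b a) * tr(b a) - tr(1) = z^2 - 2
use: tr(a b a) = tr(a) * tr(b a) - tr(b) = x*z - y
tr(b a b^2 a) = tr(b) * tr(a b a b) - tr(a b a) = y*z^2 - x*z - y
tr(a^-1 b a b^2) = tr(b a b^2) * tr(a) - tr(b a b^2 a) = x*y^2*z - x^2*y - y*z^2 + y
use: tr(a^-2 b a b^2) = tr(a^-1 b a b^2) * tr(a) - tr(a^-1 b a b^2 a) = x^2*y^2*z - x^3*y - x*y*z^2 - y^2*z + 2*x*y + z
apply: tr(b a b^2 a^-3) = tr(a^-2 b a b^2) * tr(a) - tr(a^-2 b a b^2 a) = x^3*y^2*z - x^4*y - x^2*y*z^2 - 2*x*y^2*z + 3*x^2*y + y*z^2 + x*z - y
use: tr(b a^-4 b a b) = tr(b a b^2 a^-3) * tr(a) - tr(b a b^2 a^-2) = x^4*y^2*z - x^5*y - x^3*y*z^2 - 3*x^2*y^2*z + 4*x^3*y + 2*x*y*z^2 + x^2*z + y^2*z - 3*x*y - z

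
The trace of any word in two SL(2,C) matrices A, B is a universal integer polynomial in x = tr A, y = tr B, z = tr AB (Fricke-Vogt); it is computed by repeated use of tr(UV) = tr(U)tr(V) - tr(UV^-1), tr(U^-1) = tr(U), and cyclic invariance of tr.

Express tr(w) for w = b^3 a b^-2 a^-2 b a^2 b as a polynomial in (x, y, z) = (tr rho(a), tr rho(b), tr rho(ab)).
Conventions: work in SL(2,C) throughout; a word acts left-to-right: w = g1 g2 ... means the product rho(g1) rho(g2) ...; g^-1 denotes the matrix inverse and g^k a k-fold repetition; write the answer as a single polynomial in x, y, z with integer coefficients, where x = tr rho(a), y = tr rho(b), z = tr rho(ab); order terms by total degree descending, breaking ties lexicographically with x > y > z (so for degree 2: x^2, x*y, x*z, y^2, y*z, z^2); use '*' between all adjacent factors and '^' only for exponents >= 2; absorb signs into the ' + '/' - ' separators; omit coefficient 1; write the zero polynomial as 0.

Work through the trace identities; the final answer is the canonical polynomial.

-x^3*y^5*z^2 + 2*x^4*y^4*z + 2*x^2*y^6*z + x^2*y^4*z^3 - x^5*y^3 - 2*x^3*y^5 + x^3*y^3*z^2 - x*y^7 - x*y^5*z^2 - 3*x^4*y^2*z - 10*x^2*y^4*z - 2*x^2*y^2*z^3 + x^5*y + 9*x^3*y^3 + x^3*y*z^2 + 8*x*y^5 + 4*x*y^3*z^2 + 11*x^2*y^2*z - 7*x^3*y - 19*x*y^3 - 3*x*y*z^2 + y^2*z + 11*x*y - z

use: tr(a b^2) = tr(b) tr(a b) - tr(a) = y*z - x
apply: tr(b^3 a) = tr(b) tr(a b^2) - tr(a b) = y^2*z - x*y - z
apply: tr(b^2) = tr(b) tr(b) - tr(1) = y^2 - 2
tr(b^3) = tr(b) tr(b^2) - tr(b) = y^3 - 3*y
tr(b^2 a^2 b) = tr(a) tr(b^3 a) - tr(b^3) = x*y^2*z - x^2*y - y^3 - x*z + 3*y
tr(b^2 a^2) = tr(a) tr(b^2 a) - tr(b^2) = x*y*z - x^2 - y^2 + 2
use: tr(a b^4 a) = tr(b) tr(b^2 a^2 b) - tr(b^2 a^2) = x*y^3*z - x^2*y^2 - y^4 - 2*x*y*z + x^2 + 4*y^2 - 2
tr(a b^4) = tr(b) tr(b^2 a b) - tr(b^2 a) = y^3*z - x*y^2 - 2*y*z + x
tr(a^2 b^4 a) = tr(a) tr(a b^4 a) - tr(a b^4) = x^2*y^3*z - x^3*y^2 - x*y^4 - 2*x^2*y*z - y^3*z + x^3 + 5*x*y^2 + 2*y*z - 3*x
apply: tr(b a b a) = tr(b a) tr(b a) - tr(1)   [split at repeated b] = z^2 - 2
tr(a b a^2 b) = tr(a) tr(b a b a) - tr(b a b) = x*z^2 - y*z - x
use: tr(a b a) = tr(a) tr(b a) - tr(b) = x*z - y
use: tr(a b a^2) = tr(a) tr(a b a) - tr(a b) = x^2*z - x*y - z
apply: tr(a b a^2 b^2) = tr(b) tr(a b a^2 b) - tr(a b a^2) = x*y*z^2 - x^2*z - y^2*z + z
use: tr(b a b a^2 b^2) = tr(b) tr(a b a^2 b^2) - tr(a b a^2 b) = x*y^2*z^2 - x^2*y*z - y^3*z - x*z^2 + 2*y*z + x
use: tr(a^2 b^4 a b) = tr(b) tr(b a b a^2 b^2) - tr(b a b a^2 b) = x*y^3*z^2 - x^2*y^2*z - y^4*z - 2*x*y*z^2 + x^2*z + 3*y^2*z + x*y - z
tr(a^2 b^4 a b^-1) = tr(a^2 b^4 a) tr(b) - tr(a^2 b^4 a b) = x^2*y^4*z - x^3*y^3 - x*y^5 - x*y^3*z^2 - x^2*y^2*z + x^3*y + 5*x*y^3 + 2*x*y*z^2 - x^2*z - y^2*z - 4*x*y + z
use: tr(b^2 a^2 b a) = tr(b) tr(a^2 b a b) - tr(a^2 b a) = x*y*z^2 - x^2*z - y^2*z + z
tr(b a^2 b a^2 b) = tr(a) tr(b^2 a^2 b a) - tr(b^2 a^2 b) = x^2*y*z^2 - x^3*z - 2*x*y^2*z + x^2*y + y^3 + 2*x*z - 3*y
apply: tr(b a^2 b a^2) = tr(a) tr(b a^2 b a) - tr(b a^2 b) = x^2*z^2 - 2*x*y*z + y^2 - 2
use: tr(b^2 a^2 b a^2 b) = tr(b) tr(b a^2 b a^2 b) - tr(b a^2 b a^2) = x^2*y^2*z^2 - x^3*y*z - 2*x*y^3*z + x^2*y^2 - x^2*z^2 + y^4 + 4*x*y*z - 4*y^2 + 2
tr(a b a^2 b^4 a) = tr(b) tr(b^2 a^2 b a^2 b) - tr(b^2 a^2 b a^2) = x^2*y^3*z^2 - x^3*y^2*z - 2*x*y^4*z + x^2*y^3 - 2*x^2*y*z^2 + y^5 + x^3*z + 6*x*y^2*z - x^2*y - 5*y^3 - 2*x*z + 5*y
tr(a b a b a b) = tr(a b a b) tr(a b) - tr(b a)   [split at repeated a] = z^3 - 3*z
tr(b^2 a b a b a) = tr(b) tr(a b a b a b) - tr(a b a b a) = y*z^3 - x*z^2 - 2*y*z + x
tr(b a b a b) = tr(b) tr(a b a b) - tr(a b a) = y*z^2 - x*z - y
use: tr(b^2 a b a b) = tr(b) tr(b a b a b) - tr(b a b a) = y^2*z^2 - x*y*z - y^2 - z^2 + 2
tr(a b a b a^2 b^2) = tr(a) tr(b^2 a b a b a) - tr(b^2 a b a b) = x*y*z^3 - x^2*z^2 - y^2*z^2 - x*y*z + x^2 + y^2 + z^2 - 2
apply: tr(a b a b a^2 b) = tr(a) tr(b a b a b a) - tr(b a b a b) = x*z^3 - y*z^2 - 2*x*z + y
use: tr(b a b a b a^2 b^2) = tr(b) tr(a b a b a^2 b^2) - tr(a b a b a^2 b) = x*y^2*z^3 - x^2*y*z^2 - y^3*z^2 - x*y^2*z - x*z^3 + x^2*y + y^3 + 2*y*z^2 + 2*x*z - 3*y
tr(a b a^2 b^4 a b) = tr(b) tr(b a b a b a^2 b^2) - tr(b a b a b a^2 b) = x*y^3*z^3 - x^2*y^2*z^2 - y^4*z^2 - x*y^3*z - 2*x*y*z^3 + x^2*y^2 + x^2*z^2 + y^4 + 3*y^2*z^2 + 3*x*y*z - x^2 - 4*y^2 - z^2 + 2
tr(a b a^2 b^4 a b^-1) = tr(a b a^2 b^4 a) tr(b) - tr(a b a^2 b^4 a b) = x^2*y^4*z^2 - x^3*y^3*z - 2*x*y^5*z - x*y^3*z^3 + x^2*y^4 - x^2*y^2*z^2 + y^6 + y^4*z^2 + x^3*y*z + 7*x*y^3*z + 2*x*y*z^3 - 2*x^2*y^2 - x^2*z^2 - 6*y^4 - 3*y^2*z^2 - 5*x*y*z + x^2 + 9*y^2 + z^2 - 2
use: tr(b a^2 b^4 a b^-2 a) = tr(a b a^2 b^4 a b^-1) tr(b) - tr(a b a^2 b^4 a) = x^2*y^5*z^2 - x^3*y^4*z - 2*x*y^6*z - x*y^4*z^3 + x^2*y^5 - 2*x^2*y^3*z^2 + y^7 + y^5*z^2 + 2*x^3*y^2*z + 9*x*y^4*z + 2*x*y^2*z^3 - 3*x^2*y^3 + x^2*y*z^2 - 7*y^5 - 3*y^3*z^2 - x^3*z - 11*x*y^2*z + 2*x^2*y + 14*y^3 + y*z^2 + 2*x*z - 7*y
apply: tr(a^-1 b a^2 b^4 a b^-2) = tr(b a^2 b^4 a b^-2) tr(a) - tr(b a^2 b^4 a b^-2 a) = -x^2*y^5*z^2 + 2*x^3*y^4*z + 2*x*y^6*z + x*y^4*z^3 - x^4*y^3 - 2*x^2*y^5 + x^2*y^3*z^2 - y^7 - y^5*z^2 - 3*x^3*y^2*z - 9*x*y^4*z - 2*x*y^2*z^3 + x^4*y + 8*x^2*y^3 + x^2*y*z^2 + 7*y^5 + 3*y^3*z^2 + 10*x*y^2*z - 6*x^2*y - 14*y^3 - y*z^2 - x*z + 7*y
tr(b^3 a b^-2 a^-2 b a^2 b) = tr(a^-1 b a^2 b^4 a b^-2) tr(a) - tr(a^-1 b a^2 b^4 a b^-2 a) = -x^3*y^5*z^2 + 2*x^4*y^4*z + 2*x^2*y^6*z + x^2*y^4*z^3 - x^5*y^3 - 2*x^3*y^5 + x^3*y^3*z^2 - x*y^7 - x*y^5*z^2 - 3*x^4*y^2*z - 10*x^2*y^4*z - 2*x^2*y^2*z^3 + x^5*y + 9*x^3*y^3 + x^3*y*z^2 + 8*x*y^5 + 4*x*y^3*z^2 + 11*x^2*y^2*z - 7*x^3*y - 19*x*y^3 - 3*x*y*z^2 + y^2*z + 11*x*y - z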